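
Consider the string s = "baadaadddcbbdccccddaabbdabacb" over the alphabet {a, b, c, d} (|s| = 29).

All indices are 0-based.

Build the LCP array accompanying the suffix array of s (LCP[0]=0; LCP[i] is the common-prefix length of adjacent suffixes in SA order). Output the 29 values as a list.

[0, 2, 3, 1, 2, 1, 1, 2, 0, 1, 2, 1, 3, 1, 2, 0, 2, 1, 3, 2, 1, 0, 3, 2, 1, 2, 1, 2, 2]

rank→(start, suffix):
  0 → (19, 'aabbdabacb')
  1 → (1, 'aadaadddcbbdccccddaabbdabacb')
  2 → (4, 'aadddcbbdccccddaabbdabacb')
  3 → (24, 'abacb')
  4 → (20, 'abbdabacb')
  5 → (26, 'acb')
  6 → (2, 'adaadddcbbdccccddaabbdabacb')
  7 → (5, 'adddcbbdccccddaabbdabacb')
  8 → (28, 'b')
  9 → (0, 'baadaadddcbbdccccddaabbdabacb')
  10 → (25, 'bacb')
  11 → (21, 'bbdabacb')
  12 → (10, 'bbdccccddaabbdabacb')
  13 → (22, 'bdabacb')
  14 → (11, 'bdccccddaabbdabacb')
  15 → (27, 'cb')
  16 → (9, 'cbbdccccddaabbdabacb')
  17 → (13, 'ccccddaabbdabacb')
  18 → (14, 'cccddaabbdabacb')
  19 → (15, 'ccddaabbdabacb')
  20 → (16, 'cddaabbdabacb')
  21 → (18, 'daabbdabacb')
  22 → (3, 'daadddcbbdccccddaabbdabacb')
  23 → (23, 'dabacb')
  24 → (8, 'dcbbdccccddaabbdabacb')
  25 → (12, 'dccccddaabbdabacb')
  26 → (17, 'ddaabbdabacb')
  27 → (7, 'ddcbbdccccddaabbdabacb')
  28 → (6, 'dddcbbdccccddaabbdabacb')

SA = [19, 1, 4, 24, 20, 26, 2, 5, 28, 0, 25, 21, 10, 22, 11, 27, 9, 13, 14, 15, 16, 18, 3, 23, 8, 12, 17, 7, 6]
rank  pair      lcp
   1  s[19:],s[1:]  2  'aa'
   2  s[1:],s[4:]  3  'aad'
   3  s[4:],s[24:]  1  'a'
   4  s[24:],s[20:]  2  'ab'
   5  s[20:],s[26:]  1  'a'
   6  s[26:],s[2:]  1  'a'
   7  s[2:],s[5:]  2  'ad'
   8  s[5:],s[28:]  0  ''
   9  s[28:],s[0:]  1  'b'
  10  s[0:],s[25:]  2  'ba'
  11  s[25:],s[21:]  1  'b'
  12  s[21:],s[10:]  3  'bbd'
  13  s[10:],s[22:]  1  'b'
  14  s[22:],s[11:]  2  'bd'
  15  s[11:],s[27:]  0  ''
  16  s[27:],s[9:]  2  'cb'
  17  s[9:],s[13:]  1  'c'
  18  s[13:],s[14:]  3  'ccc'
  19  s[14:],s[15:]  2  'cc'
  20  s[15:],s[16:]  1  'c'
  21  s[16:],s[18:]  0  ''
  22  s[18:],s[3:]  3  'daa'
  23  s[3:],s[23:]  2  'da'
  24  s[23:],s[8:]  1  'd'
  25  s[8:],s[12:]  2  'dc'
  26  s[12:],s[17:]  1  'd'
  27  s[17:],s[7:]  2  'dd'
  28  s[7:],s[6:]  2  'dd'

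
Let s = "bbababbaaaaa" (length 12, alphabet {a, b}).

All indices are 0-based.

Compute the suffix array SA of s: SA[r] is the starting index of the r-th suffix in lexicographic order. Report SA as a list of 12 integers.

[11, 10, 9, 8, 7, 2, 4, 6, 1, 3, 5, 0]

rank | idx | suffix
   0 |  11 | a
   1 |  10 | aa
   2 |   9 | aaa
   3 |   8 | aaaa
   4 |   7 | aaaaa
   5 |   2 | ababbaaaaa
   6 |   4 | abbaaaaa
   7 |   6 | baaaaa
   8 |   1 | bababbaaaaa
   9 |   3 | babbaaaaa
  10 |   5 | bbaaaaa
  11 |   0 | bbababbaaaaa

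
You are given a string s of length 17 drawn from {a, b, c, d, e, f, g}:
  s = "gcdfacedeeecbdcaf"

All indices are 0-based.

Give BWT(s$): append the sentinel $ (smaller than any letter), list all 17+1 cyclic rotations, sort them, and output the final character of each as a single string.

ffccdegabececedad$

rank  rotation            last
    0  $gcdfacedeeecbdcaf  f
    1  acedeeecbdcaf$gcdf  f
    2  af$gcdfacedeeecbdc  c
    3  bdcaf$gcdfacedeeec  c
    4  caf$gcdfacedeeecbd  d
    5  cbdcaf$gcdfacedeee  e
    6  cdfacedeeecbdcaf$g  g
    7  cedeeecbdcaf$gcdfa  a
    8  dcaf$gcdfacedeeecb  b
    9  deeecbdcaf$gcdface  e
   10  dfacedeeecbdcaf$gc  c
   11  ecbdcaf$gcdfacedee  e
   12  edeeecbdcaf$gcdfac  c
   13  eecbdcaf$gcdfacede  e
   14  eeecbdcaf$gcdfaced  d
   15  f$gcdfacedeeecbdca  a
   16  facedeeecbdcaf$gcd  d
   17  gcdfacedeeecbdcaf$  $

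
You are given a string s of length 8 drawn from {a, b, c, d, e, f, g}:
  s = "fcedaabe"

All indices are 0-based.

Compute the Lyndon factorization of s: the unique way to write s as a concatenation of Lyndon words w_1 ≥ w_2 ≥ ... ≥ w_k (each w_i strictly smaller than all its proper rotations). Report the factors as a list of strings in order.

["f", "ced", "aabe"]

emit factor 1: 'f' (i=0, period=1)
emit factor 2: 'ced' (i=1, period=3)
emit factor 3: 'aabe' (i=4, period=4)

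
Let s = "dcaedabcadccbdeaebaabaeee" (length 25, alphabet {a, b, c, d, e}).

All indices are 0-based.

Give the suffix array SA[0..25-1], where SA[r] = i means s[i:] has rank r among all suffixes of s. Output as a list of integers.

rank | idx | suffix
   0 |  18 | aabaeee
   1 |  19 | abaeee
   2 |   5 | abcadccbdeaebaabaeee
   3 |   8 | adccbdeaebaabaeee
   4 |  15 | aebaabaeee
   5 |   2 | aedabcadccbdeaebaabaeee
   6 |  21 | aeee
   7 |  17 | baabaeee
   8 |  20 | baeee
   9 |   6 | bcadccbdeaebaabaeee
  10 |  12 | bdeaebaabaeee
  11 |   7 | cadccbdeaebaabaeee
  12 |   1 | caedabcadccbdeaebaabaeee
  13 |  11 | cbdeaebaabaeee
  14 |  10 | ccbdeaebaabaeee
  15 |   4 | dabcadccbdeaebaabaeee
  16 |   0 | dcaedabcadccbdeaebaabaeee
  17 |   9 | dccbdeaebaabaeee
  18 |  13 | deaebaabaeee
  19 |  24 | e
  20 |  14 | eaebaabaeee
  21 |  16 | ebaabaeee
  22 |   3 | edabcadccbdeaebaabaeee
  23 |  23 | ee
  24 |  22 | eee

[18, 19, 5, 8, 15, 2, 21, 17, 20, 6, 12, 7, 1, 11, 10, 4, 0, 9, 13, 24, 14, 16, 3, 23, 22]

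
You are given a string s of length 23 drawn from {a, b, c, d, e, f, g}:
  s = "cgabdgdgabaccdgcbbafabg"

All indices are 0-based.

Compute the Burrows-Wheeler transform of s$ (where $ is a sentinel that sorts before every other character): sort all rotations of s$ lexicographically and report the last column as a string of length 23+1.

gggfbbabcaagac$gcbabdcdd

rank  rotation                  last
    0  $cgabdgdgabaccdgcbbafabg  g
    1  abaccdgcbbafabg$cgabdgdg  g
    2  abdgdgabaccdgcbbafabg$cg  g
    3  abg$cgabdgdgabaccdgcbbaf  f
    4  accdgcbbafabg$cgabdgdgab  b
    5  afabg$cgabdgdgabaccdgcbb  b
    6  baccdgcbbafabg$cgabdgdga  a
    7  bafabg$cgabdgdgabaccdgcb  b
    8  bbafabg$cgabdgdgabaccdgc  c
    9  bdgdgabaccdgcbbafabg$cga  a
   10  bg$cgabdgdgabaccdgcbbafa  a
   11  cbbafabg$cgabdgdgabaccdg  g
   12  ccdgcbbafabg$cgabdgdgaba  a
   13  cdgcbbafabg$cgabdgdgabac  c
   14  cgabdgdgabaccdgcbbafabg$  $
   15  dgabaccdgcbbafabg$cgabdg  g
   16  dgcbbafabg$cgabdgdgabacc  c
   17  dgdgabaccdgcbbafabg$cgab  b
   18  fabg$cgabdgdgabaccdgcbba  a
   19  g$cgabdgdgabaccdgcbbafab  b
   20  gabaccdgcbbafabg$cgabdgd  d
   21  gabdgdgabaccdgcbbafabg$c  c
   22  gcbbafabg$cgabdgdgabaccd  d
   23  gdgabaccdgcbbafabg$cgabd  d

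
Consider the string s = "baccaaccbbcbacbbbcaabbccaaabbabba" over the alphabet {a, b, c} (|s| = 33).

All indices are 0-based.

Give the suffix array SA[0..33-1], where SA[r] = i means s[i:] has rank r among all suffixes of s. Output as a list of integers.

[32, 24, 25, 18, 4, 29, 26, 19, 12, 1, 5, 31, 28, 11, 0, 30, 27, 14, 15, 8, 20, 16, 9, 21, 23, 17, 3, 10, 13, 7, 22, 2, 6]

rank | idx | suffix
   0 |  32 | a
   1 |  24 | aaabbabba
   2 |  25 | aabbabba
   3 |  18 | aabbccaaabbabba
   4 |   4 | aaccbbcbacbbbcaabbccaaabbabba
   5 |  29 | abba
   6 |  26 | abbabba
   7 |  19 | abbccaaabbabba
   8 |  12 | acbbbcaabbccaaabbabba
   9 |   1 | accaaccbbcbacbbbcaabbccaaabbabba
  10 |   5 | accbbcbacbbbcaabbccaaabbabba
  11 |  31 | ba
  12 |  28 | babba
  13 |  11 | bacbbbcaabbccaaabbabba
  14 |   0 | baccaaccbbcbacbbbcaabbccaaabbabba
  15 |  30 | bba
  16 |  27 | bbabba
  17 |  14 | bbbcaabbccaaabbabba
  18 |  15 | bbcaabbccaaabbabba
  19 |   8 | bbcbacbbbcaabbccaaabbabba
  20 |  20 | bbccaaabbabba
  21 |  16 | bcaabbccaaabbabba
  22 |   9 | bcbacbbbcaabbccaaabbabba
  23 |  21 | bccaaabbabba
  24 |  23 | caaabbabba
  25 |  17 | caabbccaaabbabba
  26 |   3 | caaccbbcbacbbbcaabbccaaabbabba
  27 |  10 | cbacbbbcaabbccaaabbabba
  28 |  13 | cbbbcaabbccaaabbabba
  29 |   7 | cbbcbacbbbcaabbccaaabbabba
  30 |  22 | ccaaabbabba
  31 |   2 | ccaaccbbcbacbbbcaabbccaaabbabba
  32 |   6 | ccbbcbacbbbcaabbccaaabbabba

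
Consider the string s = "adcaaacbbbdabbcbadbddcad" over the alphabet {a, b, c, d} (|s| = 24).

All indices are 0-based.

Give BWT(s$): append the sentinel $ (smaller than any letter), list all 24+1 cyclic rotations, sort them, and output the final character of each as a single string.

rank  rotation                   last
    0  $adcaaacbbbdabbcbadbddcad  d
    1  aaacbbbdabbcbadbddcad$adc  c
    2  aacbbbdabbcbadbddcad$adca  a
    3  abbcbadbddcad$adcaaacbbbd  d
    4  acbbbdabbcbadbddcad$adcaa  a
    5  ad$adcaaacbbbdabbcbadbddc  c
    6  adbddcad$adcaaacbbbdabbcb  b
    7  adcaaacbbbdabbcbadbddcad$  $
    8  badbddcad$adcaaacbbbdabbc  c
    9  bbbdabbcbadbddcad$adcaaac  c
   10  bbcbadbddcad$adcaaacbbbda  a
   11  bbdabbcbadbddcad$adcaaacb  b
   12  bcbadbddcad$adcaaacbbbdab  b
   13  bdabbcbadbddcad$adcaaacbb  b
   14  bddcad$adcaaacbbbdabbcbad  d
   15  caaacbbbdabbcbadbddcad$ad  d
   16  cad$adcaaacbbbdabbcbadbdd  d
   17  cbadbddcad$adcaaacbbbdabb  b
   18  cbbbdabbcbadbddcad$adcaaa  a
   19  d$adcaaacbbbdabbcbadbddca  a
   20  dabbcbadbddcad$adcaaacbbb  b
   21  dbddcad$adcaaacbbbdabbcba  a
   22  dcaaacbbbdabbcbadbddcad$a  a
   23  dcad$adcaaacbbbdabbcbadbd  d
   24  ddcad$adcaaacbbbdabbcbadb  b

dcadacb$ccabbbdddbaabaadb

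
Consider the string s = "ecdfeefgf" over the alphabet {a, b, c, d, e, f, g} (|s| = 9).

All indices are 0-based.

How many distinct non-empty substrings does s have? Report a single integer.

rank | idx | suffix
   0 |   1 | cdfeefgf
   1 |   2 | dfeefgf
   2 |   0 | ecdfeefgf
   3 |   4 | eefgf
   4 |   5 | efgf
   5 |   8 | f
   6 |   3 | feefgf
   7 |   6 | fgf
   8 |   7 | gf

SA = [1, 2, 0, 4, 5, 8, 3, 6, 7]
[i] adj suffixes → lcp
  [1] 1/2 → 0 ('')
  [2] 2/0 → 0 ('')
  [3] 0/4 → 1 ('e')
  [4] 4/5 → 1 ('e')
  [5] 5/8 → 0 ('')
  [6] 8/3 → 1 ('f')
  [7] 3/6 → 1 ('f')
  [8] 6/7 → 0 ('')

n(n+1)/2 = 9·10/2 = 45
Σ LCP = 0 + 0 + 0 + 1 + 1 + 0 + 1 + 1 + 0 = 4
distinct = 45 − 4 = 41

41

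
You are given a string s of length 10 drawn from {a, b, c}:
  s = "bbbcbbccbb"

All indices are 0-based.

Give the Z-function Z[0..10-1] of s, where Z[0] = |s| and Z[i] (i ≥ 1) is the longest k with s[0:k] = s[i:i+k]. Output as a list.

Z[0]=10
i=1: outside box; Z[1]=2 grow→box=[1,3)
i=2: min(r-i=1, Z[1]=2)=1; Z[2]=1
i=3: outside box; Z[3]=0
i=4: outside box; Z[4]=2 grow→box=[4,6)
i=5: min(r-i=1, Z[1]=2)=1; Z[5]=1
i=6: outside box; Z[6]=0
i=7: outside box; Z[7]=0
i=8: outside box; Z[8]=2 grow→box=[8,10)
i=9: min(r-i=1, Z[1]=2)=1; Z[9]=1

[10, 2, 1, 0, 2, 1, 0, 0, 2, 1]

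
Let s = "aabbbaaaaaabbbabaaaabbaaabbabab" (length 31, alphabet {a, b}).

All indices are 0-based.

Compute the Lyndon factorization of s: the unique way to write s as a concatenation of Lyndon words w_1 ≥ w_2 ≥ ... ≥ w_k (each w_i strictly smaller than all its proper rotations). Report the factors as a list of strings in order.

emit factor 1: 'aabbb' (i=0, period=5)
emit factor 2: 'aaaaaabbbabaaaabbaaabbabab' (i=5, period=26)

["aabbb", "aaaaaabbbabaaaabbaaabbabab"]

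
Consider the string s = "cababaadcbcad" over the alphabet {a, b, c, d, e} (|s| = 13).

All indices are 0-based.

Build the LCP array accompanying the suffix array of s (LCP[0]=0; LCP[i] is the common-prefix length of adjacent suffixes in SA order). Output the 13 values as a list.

rank | idx | suffix
   0 |   5 | aadcbcad
   1 |   3 | abaadcbcad
   2 |   1 | ababaadcbcad
   3 |  11 | ad
   4 |   6 | adcbcad
   5 |   4 | baadcbcad
   6 |   2 | babaadcbcad
   7 |   9 | bcad
   8 |   0 | cababaadcbcad
   9 |  10 | cad
  10 |   8 | cbcad
  11 |  12 | d
  12 |   7 | dcbcad

SA = [5, 3, 1, 11, 6, 4, 2, 9, 0, 10, 8, 12, 7]
rank  pair      lcp
   1  s[5:],s[3:]  1  'a'
   2  s[3:],s[1:]  3  'aba'
   3  s[1:],s[11:]  1  'a'
   4  s[11:],s[6:]  2  'ad'
   5  s[6:],s[4:]  0  ''
   6  s[4:],s[2:]  2  'ba'
   7  s[2:],s[9:]  1  'b'
   8  s[9:],s[0:]  0  ''
   9  s[0:],s[10:]  2  'ca'
  10  s[10:],s[8:]  1  'c'
  11  s[8:],s[12:]  0  ''
  12  s[12:],s[7:]  1  'd'

[0, 1, 3, 1, 2, 0, 2, 1, 0, 2, 1, 0, 1]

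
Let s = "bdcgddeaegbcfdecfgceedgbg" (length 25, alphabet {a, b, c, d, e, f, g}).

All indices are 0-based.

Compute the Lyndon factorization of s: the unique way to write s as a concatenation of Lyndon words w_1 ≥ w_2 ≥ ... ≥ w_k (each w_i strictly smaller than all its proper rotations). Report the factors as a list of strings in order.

emit factor 1: 'bdcgdde' (i=0, period=7)
emit factor 2: 'aegbcfdecfgceedgbg' (i=7, period=18)

["bdcgdde", "aegbcfdecfgceedgbg"]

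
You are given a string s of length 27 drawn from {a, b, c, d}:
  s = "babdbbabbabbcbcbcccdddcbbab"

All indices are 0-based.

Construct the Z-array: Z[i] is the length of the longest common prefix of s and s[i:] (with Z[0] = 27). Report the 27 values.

Z[0]=27
i=1: i≥r, start 0; Z[1]=0
i=2: i≥r, start 0; Z[2]=1 scan→box=[2,3)
i=3: i≥r, start 0; Z[3]=0
i=4: i≥r, start 0; Z[4]=1 scan→box=[4,5)
i=5: i≥r, start 0; Z[5]=3 scan→box=[5,8)
i=6: min(r-i=2, Z[1]=0)=0; Z[6]=0
i=7: min(r-i=1, Z[2]=1)=1; Z[7]=1
i=8: i≥r, start 0; Z[8]=3 scan→box=[8,11)
i=9: min(r-i=2, Z[1]=0)=0; Z[9]=0
i=10: min(r-i=1, Z[2]=1)=1; Z[10]=1
i=11: i≥r, start 0; Z[11]=1 scan→box=[11,12)
i=12: i≥r, start 0; Z[12]=0
i=13: i≥r, start 0; Z[13]=1 scan→box=[13,14)
i=14: i≥r, start 0; Z[14]=0
i=15: i≥r, start 0; Z[15]=1 scan→box=[15,16)
i=16: i≥r, start 0; Z[16]=0
i=17: i≥r, start 0; Z[17]=0
i=18: i≥r, start 0; Z[18]=0
i=19: i≥r, start 0; Z[19]=0
i=20: i≥r, start 0; Z[20]=0
i=21: i≥r, start 0; Z[21]=0
i=22: i≥r, start 0; Z[22]=0
i=23: i≥r, start 0; Z[23]=1 scan→box=[23,24)
i=24: i≥r, start 0; Z[24]=3 scan→box=[24,27)
i=25: min(r-i=2, Z[1]=0)=0; Z[25]=0
i=26: min(r-i=1, Z[2]=1)=1; Z[26]=1

[27, 0, 1, 0, 1, 3, 0, 1, 3, 0, 1, 1, 0, 1, 0, 1, 0, 0, 0, 0, 0, 0, 0, 1, 3, 0, 1]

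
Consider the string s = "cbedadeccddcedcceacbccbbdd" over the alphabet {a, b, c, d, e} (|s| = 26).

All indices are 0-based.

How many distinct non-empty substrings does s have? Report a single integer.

rank→(start, suffix):
  0 → (17, 'acbccbbdd')
  1 → (4, 'adeccddcedcceacbccbbdd')
  2 → (22, 'bbdd')
  3 → (19, 'bccbbdd')
  4 → (23, 'bdd')
  5 → (1, 'bedadeccddcedcceacbccbbdd')
  6 → (21, 'cbbdd')
  7 → (18, 'cbccbbdd')
  8 → (0, 'cbedadeccddcedcceacbccbbdd')
  9 → (20, 'ccbbdd')
  10 → (7, 'ccddcedcceacbccbbdd')
  11 → (14, 'cceacbccbbdd')
  12 → (8, 'cddcedcceacbccbbdd')
  13 → (15, 'ceacbccbbdd')
  14 → (11, 'cedcceacbccbbdd')
  15 → (25, 'd')
  16 → (3, 'dadeccddcedcceacbccbbdd')
  17 → (13, 'dcceacbccbbdd')
  18 → (10, 'dcedcceacbccbbdd')
  19 → (24, 'dd')
  20 → (9, 'ddcedcceacbccbbdd')
  21 → (5, 'deccddcedcceacbccbbdd')
  22 → (16, 'eacbccbbdd')
  23 → (6, 'eccddcedcceacbccbbdd')
  24 → (2, 'edadeccddcedcceacbccbbdd')
  25 → (12, 'edcceacbccbbdd')

SA = [17, 4, 22, 19, 23, 1, 21, 18, 0, 20, 7, 14, 8, 15, 11, 25, 3, 13, 10, 24, 9, 5, 16, 6, 2, 12]
rank  pair      lcp
   1  s[17:],s[4:]  1  'a'
   2  s[4:],s[22:]  0  ''
   3  s[22:],s[19:]  1  'b'
   4  s[19:],s[23:]  1  'b'
   5  s[23:],s[1:]  1  'b'
   6  s[1:],s[21:]  0  ''
   7  s[21:],s[18:]  2  'cb'
   8  s[18:],s[0:]  2  'cb'
   9  s[0:],s[20:]  1  'c'
  10  s[20:],s[7:]  2  'cc'
  11  s[7:],s[14:]  2  'cc'
  12  s[14:],s[8:]  1  'c'
  13  s[8:],s[15:]  1  'c'
  14  s[15:],s[11:]  2  'ce'
  15  s[11:],s[25:]  0  ''
  16  s[25:],s[3:]  1  'd'
  17  s[3:],s[13:]  1  'd'
  18  s[13:],s[10:]  2  'dc'
  19  s[10:],s[24:]  1  'd'
  20  s[24:],s[9:]  2  'dd'
  21  s[9:],s[5:]  1  'd'
  22  s[5:],s[16:]  0  ''
  23  s[16:],s[6:]  1  'e'
  24  s[6:],s[2:]  1  'e'
  25  s[2:],s[12:]  2  'ed'

n(n+1)/2 = 26·27/2 = 351
Σ LCP = 0 + 1 + 0 + 1 + 1 + 1 + 0 + 2 + 2 + 1 + 2 + 2 + 1 + 1 + 2 + 0 + 1 + 1 + 2 + 1 + 2 + 1 + 0 + 1 + 1 + 2 = 29
distinct = 351 − 29 = 322

322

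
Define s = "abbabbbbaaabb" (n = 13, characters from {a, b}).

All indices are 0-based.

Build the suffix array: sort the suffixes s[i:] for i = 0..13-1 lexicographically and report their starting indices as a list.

[8, 9, 10, 0, 3, 12, 7, 2, 11, 6, 1, 5, 4]

rank→(start, suffix):
  0 → (8, 'aaabb')
  1 → (9, 'aabb')
  2 → (10, 'abb')
  3 → (0, 'abbabbbbaaabb')
  4 → (3, 'abbbbaaabb')
  5 → (12, 'b')
  6 → (7, 'baaabb')
  7 → (2, 'babbbbaaabb')
  8 → (11, 'bb')
  9 → (6, 'bbaaabb')
  10 → (1, 'bbabbbbaaabb')
  11 → (5, 'bbbaaabb')
  12 → (4, 'bbbbaaabb')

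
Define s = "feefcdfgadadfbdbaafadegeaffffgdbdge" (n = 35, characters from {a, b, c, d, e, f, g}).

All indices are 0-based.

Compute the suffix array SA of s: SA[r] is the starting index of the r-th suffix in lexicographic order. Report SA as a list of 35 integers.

rank→(start, suffix):
  0 → (16, 'aafadegeaffffgdbdge')
  1 → (8, 'adadfbdbaafadegeaffffgdbdge')
  2 → (19, 'adegeaffffgdbdge')
  3 → (10, 'adfbdbaafadegeaffffgdbdge')
  4 → (17, 'afadegeaffffgdbdge')
  5 → (24, 'affffgdbdge')
  6 → (15, 'baafadegeaffffgdbdge')
  7 → (13, 'bdbaafadegeaffffgdbdge')
  8 → (31, 'bdge')
  9 → (4, 'cdfgadadfbdbaafadegeaffffgdbdge')
  10 → (9, 'dadfbdbaafadegeaffffgdbdge')
  11 → (14, 'dbaafadegeaffffgdbdge')
  12 → (30, 'dbdge')
  13 → (20, 'degeaffffgdbdge')
  14 → (11, 'dfbdbaafadegeaffffgdbdge')
  15 → (5, 'dfgadadfbdbaafadegeaffffgdbdge')
  16 → (32, 'dge')
  17 → (34, 'e')
  18 → (23, 'eaffffgdbdge')
  19 → (1, 'eefcdfgadadfbdbaafadegeaffffgdbdge')
  20 → (2, 'efcdfgadadfbdbaafadegeaffffgdbdge')
  21 → (21, 'egeaffffgdbdge')
  22 → (18, 'fadegeaffffgdbdge')
  23 → (12, 'fbdbaafadegeaffffgdbdge')
  24 → (3, 'fcdfgadadfbdbaafadegeaffffgdbdge')
  25 → (0, 'feefcdfgadadfbdbaafadegeaffffgdbdge')
  26 → (25, 'ffffgdbdge')
  27 → (26, 'fffgdbdge')
  28 → (27, 'ffgdbdge')
  29 → (6, 'fgadadfbdbaafadegeaffffgdbdge')
  30 → (28, 'fgdbdge')
  31 → (7, 'gadadfbdbaafadegeaffffgdbdge')
  32 → (29, 'gdbdge')
  33 → (33, 'ge')
  34 → (22, 'geaffffgdbdge')

[16, 8, 19, 10, 17, 24, 15, 13, 31, 4, 9, 14, 30, 20, 11, 5, 32, 34, 23, 1, 2, 21, 18, 12, 3, 0, 25, 26, 27, 6, 28, 7, 29, 33, 22]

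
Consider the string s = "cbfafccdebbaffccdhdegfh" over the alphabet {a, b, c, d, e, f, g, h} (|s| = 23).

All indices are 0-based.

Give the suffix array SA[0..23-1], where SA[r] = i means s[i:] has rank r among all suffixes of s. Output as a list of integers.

sorted suffixes:
  #0 SA[0]=3  'afccdebbaffccdhdegfh'
  #1 SA[1]=11  'affccdhdegfh'
  #2 SA[2]=10  'baffccdhdegfh'
  #3 SA[3]=9  'bbaffccdhdegfh'
  #4 SA[4]=1  'bfafccdebbaffccdhdegfh'
  #5 SA[5]=0  'cbfafccdebbaffccdhdegfh'
  #6 SA[6]=5  'ccdebbaffccdhdegfh'
  #7 SA[7]=14  'ccdhdegfh'
  #8 SA[8]=6  'cdebbaffccdhdegfh'
  #9 SA[9]=15  'cdhdegfh'
  #10 SA[10]=7  'debbaffccdhdegfh'
  #11 SA[11]=18  'degfh'
  #12 SA[12]=16  'dhdegfh'
  #13 SA[13]=8  'ebbaffccdhdegfh'
  #14 SA[14]=19  'egfh'
  #15 SA[15]=2  'fafccdebbaffccdhdegfh'
  #16 SA[16]=4  'fccdebbaffccdhdegfh'
  #17 SA[17]=13  'fccdhdegfh'
  #18 SA[18]=12  'ffccdhdegfh'
  #19 SA[19]=21  'fh'
  #20 SA[20]=20  'gfh'
  #21 SA[21]=22  'h'
  #22 SA[22]=17  'hdegfh'

[3, 11, 10, 9, 1, 0, 5, 14, 6, 15, 7, 18, 16, 8, 19, 2, 4, 13, 12, 21, 20, 22, 17]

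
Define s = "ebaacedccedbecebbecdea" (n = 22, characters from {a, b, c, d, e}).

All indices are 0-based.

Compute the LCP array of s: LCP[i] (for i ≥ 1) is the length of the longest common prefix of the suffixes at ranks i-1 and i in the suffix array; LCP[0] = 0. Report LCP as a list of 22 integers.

rank→(start, suffix):
  0 → (21, 'a')
  1 → (2, 'aacedccedbecebbecdea')
  2 → (3, 'acedccedbecebbecdea')
  3 → (1, 'baacedccedbecebbecdea')
  4 → (15, 'bbecdea')
  5 → (16, 'becdea')
  6 → (11, 'becebbecdea')
  7 → (7, 'ccedbecebbecdea')
  8 → (18, 'cdea')
  9 → (13, 'cebbecdea')
  10 → (8, 'cedbecebbecdea')
  11 → (4, 'cedccedbecebbecdea')
  12 → (10, 'dbecebbecdea')
  13 → (6, 'dccedbecebbecdea')
  14 → (19, 'dea')
  15 → (20, 'ea')
  16 → (0, 'ebaacedccedbecebbecdea')
  17 → (14, 'ebbecdea')
  18 → (17, 'ecdea')
  19 → (12, 'ecebbecdea')
  20 → (9, 'edbecebbecdea')
  21 → (5, 'edccedbecebbecdea')

SA = [21, 2, 3, 1, 15, 16, 11, 7, 18, 13, 8, 4, 10, 6, 19, 20, 0, 14, 17, 12, 9, 5]
[i] adj suffixes → lcp
  [1] 21/2 → 1 ('a')
  [2] 2/3 → 1 ('a')
  [3] 3/1 → 0 ('')
  [4] 1/15 → 1 ('b')
  [5] 15/16 → 1 ('b')
  [6] 16/11 → 3 ('bec')
  [7] 11/7 → 0 ('')
  [8] 7/18 → 1 ('c')
  [9] 18/13 → 1 ('c')
  [10] 13/8 → 2 ('ce')
  [11] 8/4 → 3 ('ced')
  [12] 4/10 → 0 ('')
  [13] 10/6 → 1 ('d')
  [14] 6/19 → 1 ('d')
  [15] 19/20 → 0 ('')
  [16] 20/0 → 1 ('e')
  [17] 0/14 → 2 ('eb')
  [18] 14/17 → 1 ('e')
  [19] 17/12 → 2 ('ec')
  [20] 12/9 → 1 ('e')
  [21] 9/5 → 2 ('ed')

[0, 1, 1, 0, 1, 1, 3, 0, 1, 1, 2, 3, 0, 1, 1, 0, 1, 2, 1, 2, 1, 2]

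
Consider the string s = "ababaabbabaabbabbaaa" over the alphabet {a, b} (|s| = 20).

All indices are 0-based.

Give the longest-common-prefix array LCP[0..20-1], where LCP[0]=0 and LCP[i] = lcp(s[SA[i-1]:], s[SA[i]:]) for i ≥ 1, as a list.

rank→(start, suffix):
  0 → (19, 'a')
  1 → (18, 'aa')
  2 → (17, 'aaa')
  3 → (4, 'aabbabaabbabbaaa')
  4 → (10, 'aabbabbaaa')
  5 → (2, 'abaabbabaabbabbaaa')
  6 → (8, 'abaabbabbaaa')
  7 → (0, 'ababaabbabaabbabbaaa')
  8 → (14, 'abbaaa')
  9 → (5, 'abbabaabbabbaaa')
  10 → (11, 'abbabbaaa')
  11 → (16, 'baaa')
  12 → (3, 'baabbabaabbabbaaa')
  13 → (9, 'baabbabbaaa')
  14 → (1, 'babaabbabaabbabbaaa')
  15 → (7, 'babaabbabbaaa')
  16 → (13, 'babbaaa')
  17 → (15, 'bbaaa')
  18 → (6, 'bbabaabbabbaaa')
  19 → (12, 'bbabbaaa')

SA = [19, 18, 17, 4, 10, 2, 8, 0, 14, 5, 11, 16, 3, 9, 1, 7, 13, 15, 6, 12]
[i] adj suffixes → lcp
  [1] 19/18 → 1 ('a')
  [2] 18/17 → 2 ('aa')
  [3] 17/4 → 2 ('aa')
  [4] 4/10 → 6 ('aabbab')
  [5] 10/2 → 1 ('a')
  [6] 2/8 → 8 ('abaabbab')
  [7] 8/0 → 3 ('aba')
  [8] 0/14 → 2 ('ab')
  [9] 14/5 → 4 ('abba')
  [10] 5/11 → 5 ('abbab')
  [11] 11/16 → 0 ('')
  [12] 16/3 → 3 ('baa')
  [13] 3/9 → 7 ('baabbab')
  [14] 9/1 → 2 ('ba')
  [15] 1/7 → 9 ('babaabbab')
  [16] 7/13 → 3 ('bab')
  [17] 13/15 → 1 ('b')
  [18] 15/6 → 3 ('bba')
  [19] 6/12 → 4 ('bbab')

[0, 1, 2, 2, 6, 1, 8, 3, 2, 4, 5, 0, 3, 7, 2, 9, 3, 1, 3, 4]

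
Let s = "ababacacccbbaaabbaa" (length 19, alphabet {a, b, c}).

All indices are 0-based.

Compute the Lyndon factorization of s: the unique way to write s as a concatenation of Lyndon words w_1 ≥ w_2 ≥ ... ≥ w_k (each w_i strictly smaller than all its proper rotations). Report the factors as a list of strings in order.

["ababacacccbb", "aaabb", "a", "a"]

emit factor 1: 'ababacacccbb' (i=0, period=12)
emit factor 2: 'aaabb' (i=12, period=5)
emit factor 3: 'a' (i=17, period=1)
emit factor 4: 'a' (i=18, period=1)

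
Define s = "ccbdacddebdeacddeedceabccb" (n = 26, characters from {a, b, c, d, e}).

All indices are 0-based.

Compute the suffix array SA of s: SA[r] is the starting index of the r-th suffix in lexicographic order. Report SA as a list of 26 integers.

[21, 4, 12, 25, 22, 2, 9, 24, 1, 23, 0, 5, 13, 19, 3, 18, 6, 14, 10, 7, 15, 20, 11, 8, 17, 16]

rank→(start, suffix):
  0 → (21, 'abccb')
  1 → (4, 'acddebdeacddeedceabccb')
  2 → (12, 'acddeedceabccb')
  3 → (25, 'b')
  4 → (22, 'bccb')
  5 → (2, 'bdacddebdeacddeedceabccb')
  6 → (9, 'bdeacddeedceabccb')
  7 → (24, 'cb')
  8 → (1, 'cbdacddebdeacddeedceabccb')
  9 → (23, 'ccb')
  10 → (0, 'ccbdacddebdeacddeedceabccb')
  11 → (5, 'cddebdeacddeedceabccb')
  12 → (13, 'cddeedceabccb')
  13 → (19, 'ceabccb')
  14 → (3, 'dacddebdeacddeedceabccb')
  15 → (18, 'dceabccb')
  16 → (6, 'ddebdeacddeedceabccb')
  17 → (14, 'ddeedceabccb')
  18 → (10, 'deacddeedceabccb')
  19 → (7, 'debdeacddeedceabccb')
  20 → (15, 'deedceabccb')
  21 → (20, 'eabccb')
  22 → (11, 'eacddeedceabccb')
  23 → (8, 'ebdeacddeedceabccb')
  24 → (17, 'edceabccb')
  25 → (16, 'eedceabccb')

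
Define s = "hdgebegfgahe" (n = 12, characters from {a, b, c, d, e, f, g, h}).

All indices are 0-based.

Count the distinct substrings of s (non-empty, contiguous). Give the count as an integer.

73

sorted suffixes:
  #0 SA[0]=9  'ahe'
  #1 SA[1]=4  'begfgahe'
  #2 SA[2]=1  'dgebegfgahe'
  #3 SA[3]=11  'e'
  #4 SA[4]=3  'ebegfgahe'
  #5 SA[5]=5  'egfgahe'
  #6 SA[6]=7  'fgahe'
  #7 SA[7]=8  'gahe'
  #8 SA[8]=2  'gebegfgahe'
  #9 SA[9]=6  'gfgahe'
  #10 SA[10]=0  'hdgebegfgahe'
  #11 SA[11]=10  'he'

SA = [9, 4, 1, 11, 3, 5, 7, 8, 2, 6, 0, 10]
rank  pair      lcp
   1  s[9:],s[4:]  0  ''
   2  s[4:],s[1:]  0  ''
   3  s[1:],s[11:]  0  ''
   4  s[11:],s[3:]  1  'e'
   5  s[3:],s[5:]  1  'e'
   6  s[5:],s[7:]  0  ''
   7  s[7:],s[8:]  0  ''
   8  s[8:],s[2:]  1  'g'
   9  s[2:],s[6:]  1  'g'
  10  s[6:],s[0:]  0  ''
  11  s[0:],s[10:]  1  'h'

n(n+1)/2 = 12·13/2 = 78
Σ LCP = 0 + 0 + 0 + 0 + 1 + 1 + 0 + 0 + 1 + 1 + 0 + 1 = 5
distinct = 78 − 5 = 73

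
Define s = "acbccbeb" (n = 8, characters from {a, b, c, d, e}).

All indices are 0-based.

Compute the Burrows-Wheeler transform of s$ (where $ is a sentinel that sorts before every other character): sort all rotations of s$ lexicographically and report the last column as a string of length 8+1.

b$eccacbb

rank  rotation   last
    0  $acbccbeb  b
    1  acbccbeb$  $
    2  b$acbccbe  e
    3  bccbeb$ac  c
    4  beb$acbcc  c
    5  cbccbeb$a  a
    6  cbeb$acbc  c
    7  ccbeb$acb  b
    8  eb$acbccb  b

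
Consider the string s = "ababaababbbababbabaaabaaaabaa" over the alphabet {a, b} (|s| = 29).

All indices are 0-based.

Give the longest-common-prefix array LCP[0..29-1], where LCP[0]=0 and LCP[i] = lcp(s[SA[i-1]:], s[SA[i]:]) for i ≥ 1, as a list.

[0, 1, 2, 3, 6, 2, 5, 4, 1, 4, 5, 4, 3, 4, 5, 2, 3, 0, 3, 4, 3, 2, 5, 4, 3, 4, 1, 5, 2]

rank→(start, suffix):
  0 → (28, 'a')
  1 → (27, 'aa')
  2 → (22, 'aaaabaa')
  3 → (23, 'aaabaa')
  4 → (18, 'aaabaaaabaa')
  5 → (24, 'aabaa')
  6 → (19, 'aabaaaabaa')
  7 → (4, 'aababbbababbabaaabaaaabaa')
  8 → (25, 'abaa')
  9 → (20, 'abaaaabaa')
  10 → (16, 'abaaabaaaabaa')
  11 → (2, 'abaababbbababbabaaabaaaabaa')
  12 → (0, 'ababaababbbababbabaaabaaaabaa')
  13 → (11, 'ababbabaaabaaaabaa')
  14 → (5, 'ababbbababbabaaabaaaabaa')
  15 → (13, 'abbabaaabaaaabaa')
  16 → (7, 'abbbababbabaaabaaaabaa')
  17 → (26, 'baa')
  18 → (21, 'baaaabaa')
  19 → (17, 'baaabaaaabaa')
  20 → (3, 'baababbbababbabaaabaaaabaa')
  21 → (15, 'babaaabaaaabaa')
  22 → (1, 'babaababbbababbabaaabaaaabaa')
  23 → (10, 'bababbabaaabaaaabaa')
  24 → (12, 'babbabaaabaaaabaa')
  25 → (6, 'babbbababbabaaabaaaabaa')
  26 → (14, 'bbabaaabaaaabaa')
  27 → (9, 'bbababbabaaabaaaabaa')
  28 → (8, 'bbbababbabaaabaaaabaa')

SA = [28, 27, 22, 23, 18, 24, 19, 4, 25, 20, 16, 2, 0, 11, 5, 13, 7, 26, 21, 17, 3, 15, 1, 10, 12, 6, 14, 9, 8]
[i] adj suffixes → lcp
  [1] 28/27 → 1 ('a')
  [2] 27/22 → 2 ('aa')
  [3] 22/23 → 3 ('aaa')
  [4] 23/18 → 6 ('aaabaa')
  [5] 18/24 → 2 ('aa')
  [6] 24/19 → 5 ('aabaa')
  [7] 19/4 → 4 ('aaba')
  [8] 4/25 → 1 ('a')
  [9] 25/20 → 4 ('abaa')
  [10] 20/16 → 5 ('abaaa')
  [11] 16/2 → 4 ('abaa')
  [12] 2/0 → 3 ('aba')
  [13] 0/11 → 4 ('abab')
  [14] 11/5 → 5 ('ababb')
  [15] 5/13 → 2 ('ab')
  [16] 13/7 → 3 ('abb')
  [17] 7/26 → 0 ('')
  [18] 26/21 → 3 ('baa')
  [19] 21/17 → 4 ('baaa')
  [20] 17/3 → 3 ('baa')
  [21] 3/15 → 2 ('ba')
  [22] 15/1 → 5 ('babaa')
  [23] 1/10 → 4 ('baba')
  [24] 10/12 → 3 ('bab')
  [25] 12/6 → 4 ('babb')
  [26] 6/14 → 1 ('b')
  [27] 14/9 → 5 ('bbaba')
  [28] 9/8 → 2 ('bb')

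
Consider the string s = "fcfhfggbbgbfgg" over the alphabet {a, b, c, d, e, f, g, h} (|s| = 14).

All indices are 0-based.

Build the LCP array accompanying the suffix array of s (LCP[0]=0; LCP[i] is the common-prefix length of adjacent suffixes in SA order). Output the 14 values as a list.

[0, 1, 1, 0, 0, 1, 3, 1, 0, 1, 2, 1, 2, 0]

sorted suffixes:
  #0 SA[0]=7  'bbgbfgg'
  #1 SA[1]=10  'bfgg'
  #2 SA[2]=8  'bgbfgg'
  #3 SA[3]=1  'cfhfggbbgbfgg'
  #4 SA[4]=0  'fcfhfggbbgbfgg'
  #5 SA[5]=11  'fgg'
  #6 SA[6]=4  'fggbbgbfgg'
  #7 SA[7]=2  'fhfggbbgbfgg'
  #8 SA[8]=13  'g'
  #9 SA[9]=6  'gbbgbfgg'
  #10 SA[10]=9  'gbfgg'
  #11 SA[11]=12  'gg'
  #12 SA[12]=5  'ggbbgbfgg'
  #13 SA[13]=3  'hfggbbgbfgg'

SA = [7, 10, 8, 1, 0, 11, 4, 2, 13, 6, 9, 12, 5, 3]
i: (SA[i-1],SA[i]) lcp shared
  1: (7,10) 1 'b'
  2: (10,8) 1 'b'
  3: (8,1) 0 ''
  4: (1,0) 0 ''
  5: (0,11) 1 'f'
  6: (11,4) 3 'fgg'
  7: (4,2) 1 'f'
  8: (2,13) 0 ''
  9: (13,6) 1 'g'
  10: (6,9) 2 'gb'
  11: (9,12) 1 'g'
  12: (12,5) 2 'gg'
  13: (5,3) 0 ''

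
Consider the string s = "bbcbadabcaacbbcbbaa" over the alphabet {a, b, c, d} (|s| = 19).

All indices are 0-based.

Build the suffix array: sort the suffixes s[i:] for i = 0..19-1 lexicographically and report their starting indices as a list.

rank | idx | suffix
   0 |  18 | a
   1 |  17 | aa
   2 |   9 | aacbbcbbaa
   3 |   6 | abcaacbbcbbaa
   4 |  10 | acbbcbbaa
   5 |   4 | adabcaacbbcbbaa
   6 |  16 | baa
   7 |   3 | badabcaacbbcbbaa
   8 |  15 | bbaa
   9 |   0 | bbcbadabcaacbbcbbaa
  10 |  12 | bbcbbaa
  11 |   7 | bcaacbbcbbaa
  12 |   1 | bcbadabcaacbbcbbaa
  13 |  13 | bcbbaa
  14 |   8 | caacbbcbbaa
  15 |   2 | cbadabcaacbbcbbaa
  16 |  14 | cbbaa
  17 |  11 | cbbcbbaa
  18 |   5 | dabcaacbbcbbaa

[18, 17, 9, 6, 10, 4, 16, 3, 15, 0, 12, 7, 1, 13, 8, 2, 14, 11, 5]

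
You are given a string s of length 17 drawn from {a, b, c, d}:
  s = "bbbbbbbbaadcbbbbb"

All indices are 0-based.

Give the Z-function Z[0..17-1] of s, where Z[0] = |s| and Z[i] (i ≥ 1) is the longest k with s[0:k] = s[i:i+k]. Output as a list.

Z[0]=17
i=1: outside box; Z[1]=7 grow→box=[1,8)
i=2: min(r-i=6, Z[1]=7)=6; Z[2]=6
i=3: min(r-i=5, Z[2]=6)=5; Z[3]=5
i=4: min(r-i=4, Z[3]=5)=4; Z[4]=4
i=5: min(r-i=3, Z[4]=4)=3; Z[5]=3
i=6: min(r-i=2, Z[5]=3)=2; Z[6]=2
i=7: min(r-i=1, Z[6]=2)=1; Z[7]=1
i=8: outside box; Z[8]=0
i=9: outside box; Z[9]=0
i=10: outside box; Z[10]=0
i=11: outside box; Z[11]=0
i=12: outside box; Z[12]=5 grow→box=[12,17)
i=13: min(r-i=4, Z[1]=7)=4; Z[13]=4
i=14: min(r-i=3, Z[2]=6)=3; Z[14]=3
i=15: min(r-i=2, Z[3]=5)=2; Z[15]=2
i=16: min(r-i=1, Z[4]=4)=1; Z[16]=1

[17, 7, 6, 5, 4, 3, 2, 1, 0, 0, 0, 0, 5, 4, 3, 2, 1]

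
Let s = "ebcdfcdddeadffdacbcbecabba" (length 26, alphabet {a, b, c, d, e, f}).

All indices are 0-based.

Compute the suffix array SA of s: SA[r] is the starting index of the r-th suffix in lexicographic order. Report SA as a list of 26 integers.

rank | idx | suffix
   0 |  25 | a
   1 |  22 | abba
   2 |  15 | acbcbecabba
   3 |  10 | adffdacbcbecabba
   4 |  24 | ba
   5 |  23 | bba
   6 |  17 | bcbecabba
   7 |   1 | bcdfcdddeadffdacbcbecabba
   8 |  19 | becabba
   9 |  21 | cabba
  10 |  16 | cbcbecabba
  11 |  18 | cbecabba
  12 |   5 | cdddeadffdacbcbecabba
  13 |   2 | cdfcdddeadffdacbcbecabba
  14 |  14 | dacbcbecabba
  15 |   6 | dddeadffdacbcbecabba
  16 |   7 | ddeadffdacbcbecabba
  17 |   8 | deadffdacbcbecabba
  18 |   3 | dfcdddeadffdacbcbecabba
  19 |  11 | dffdacbcbecabba
  20 |   9 | eadffdacbcbecabba
  21 |   0 | ebcdfcdddeadffdacbcbecabba
  22 |  20 | ecabba
  23 |   4 | fcdddeadffdacbcbecabba
  24 |  13 | fdacbcbecabba
  25 |  12 | ffdacbcbecabba

[25, 22, 15, 10, 24, 23, 17, 1, 19, 21, 16, 18, 5, 2, 14, 6, 7, 8, 3, 11, 9, 0, 20, 4, 13, 12]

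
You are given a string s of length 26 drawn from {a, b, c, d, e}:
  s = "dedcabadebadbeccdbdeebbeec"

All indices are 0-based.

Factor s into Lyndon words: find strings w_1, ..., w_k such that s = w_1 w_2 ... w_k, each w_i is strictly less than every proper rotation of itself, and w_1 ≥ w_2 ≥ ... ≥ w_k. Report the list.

["de", "d", "c", "abadebadbeccdbdeebbeec"]

emit factor 1: 'de' (i=0, period=2)
emit factor 2: 'd' (i=2, period=1)
emit factor 3: 'c' (i=3, period=1)
emit factor 4: 'abadebadbeccdbdeebbeec' (i=4, period=22)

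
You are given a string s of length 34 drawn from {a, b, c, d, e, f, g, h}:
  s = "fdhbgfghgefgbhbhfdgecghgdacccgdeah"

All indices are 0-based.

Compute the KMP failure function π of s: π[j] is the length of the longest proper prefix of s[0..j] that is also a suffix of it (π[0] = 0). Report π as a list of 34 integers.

π[0] = 0
j=1 s[j]='d': π[1]=0 (border '')
j=2 s[j]='h': π[2]=0 (border '')
j=3 s[j]='b': π[3]=0 (border '')
j=4 s[j]='g': π[4]=0 (border '')
j=5 s[j]='f': π[5]=1 (border 'f')
j=6 s[j]='g': k: 1→0; π[6]=0 (border '')
j=7 s[j]='h': π[7]=0 (border '')
j=8 s[j]='g': π[8]=0 (border '')
j=9 s[j]='e': π[9]=0 (border '')
j=10 s[j]='f': π[10]=1 (border 'f')
j=11 s[j]='g': k: 1→0; π[11]=0 (border '')
j=12 s[j]='b': π[12]=0 (border '')
j=13 s[j]='h': π[13]=0 (border '')
j=14 s[j]='b': π[14]=0 (border '')
j=15 s[j]='h': π[15]=0 (border '')
j=16 s[j]='f': π[16]=1 (border 'f')
j=17 s[j]='d': π[17]=2 (border 'fd')
j=18 s[j]='g': k: 2→0; π[18]=0 (border '')
j=19 s[j]='e': π[19]=0 (border '')
j=20 s[j]='c': π[20]=0 (border '')
j=21 s[j]='g': π[21]=0 (border '')
j=22 s[j]='h': π[22]=0 (border '')
j=23 s[j]='g': π[23]=0 (border '')
j=24 s[j]='d': π[24]=0 (border '')
j=25 s[j]='a': π[25]=0 (border '')
j=26 s[j]='c': π[26]=0 (border '')
j=27 s[j]='c': π[27]=0 (border '')
j=28 s[j]='c': π[28]=0 (border '')
j=29 s[j]='g': π[29]=0 (border '')
j=30 s[j]='d': π[30]=0 (border '')
j=31 s[j]='e': π[31]=0 (border '')
j=32 s[j]='a': π[32]=0 (border '')
j=33 s[j]='h': π[33]=0 (border '')

[0, 0, 0, 0, 0, 1, 0, 0, 0, 0, 1, 0, 0, 0, 0, 0, 1, 2, 0, 0, 0, 0, 0, 0, 0, 0, 0, 0, 0, 0, 0, 0, 0, 0]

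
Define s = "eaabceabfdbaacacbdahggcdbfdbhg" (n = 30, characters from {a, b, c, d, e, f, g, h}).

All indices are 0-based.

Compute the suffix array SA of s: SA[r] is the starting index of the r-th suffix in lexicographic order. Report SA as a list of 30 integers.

[1, 11, 2, 6, 12, 14, 18, 10, 3, 16, 7, 24, 27, 13, 15, 22, 4, 17, 9, 23, 26, 0, 5, 8, 25, 29, 21, 20, 28, 19]

rank | idx | suffix
   0 |   1 | aabceabfdbaacacbdahggcdbfdbhg
   1 |  11 | aacacbdahggcdbfdbhg
   2 |   2 | abceabfdbaacacbdahggcdbfdbhg
   3 |   6 | abfdbaacacbdahggcdbfdbhg
   4 |  12 | acacbdahggcdbfdbhg
   5 |  14 | acbdahggcdbfdbhg
   6 |  18 | ahggcdbfdbhg
   7 |  10 | baacacbdahggcdbfdbhg
   8 |   3 | bceabfdbaacacbdahggcdbfdbhg
   9 |  16 | bdahggcdbfdbhg
  10 |   7 | bfdbaacacbdahggcdbfdbhg
  11 |  24 | bfdbhg
  12 |  27 | bhg
  13 |  13 | cacbdahggcdbfdbhg
  14 |  15 | cbdahggcdbfdbhg
  15 |  22 | cdbfdbhg
  16 |   4 | ceabfdbaacacbdahggcdbfdbhg
  17 |  17 | dahggcdbfdbhg
  18 |   9 | dbaacacbdahggcdbfdbhg
  19 |  23 | dbfdbhg
  20 |  26 | dbhg
  21 |   0 | eaabceabfdbaacacbdahggcdbfdbhg
  22 |   5 | eabfdbaacacbdahggcdbfdbhg
  23 |   8 | fdbaacacbdahggcdbfdbhg
  24 |  25 | fdbhg
  25 |  29 | g
  26 |  21 | gcdbfdbhg
  27 |  20 | ggcdbfdbhg
  28 |  28 | hg
  29 |  19 | hggcdbfdbhg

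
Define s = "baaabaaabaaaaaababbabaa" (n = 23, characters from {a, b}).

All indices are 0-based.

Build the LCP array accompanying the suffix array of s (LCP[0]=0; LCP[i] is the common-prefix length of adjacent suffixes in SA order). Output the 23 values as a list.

[0, 1, 2, 5, 4, 3, 7, 5, 2, 6, 4, 1, 4, 5, 3, 2, 0, 3, 4, 8, 2, 3, 1]

rank | idx | suffix
   0 |  22 | a
   1 |  21 | aa
   2 |   9 | aaaaaababbabaa
   3 |  10 | aaaaababbabaa
   4 |  11 | aaaababbabaa
   5 |   5 | aaabaaaaaababbabaa
   6 |   1 | aaabaaabaaaaaababbabaa
   7 |  12 | aaababbabaa
   8 |   6 | aabaaaaaababbabaa
   9 |   2 | aabaaabaaaaaababbabaa
  10 |  13 | aababbabaa
  11 |  19 | abaa
  12 |   7 | abaaaaaababbabaa
  13 |   3 | abaaabaaaaaababbabaa
  14 |  14 | ababbabaa
  15 |  16 | abbabaa
  16 |  20 | baa
  17 |   8 | baaaaaababbabaa
  18 |   4 | baaabaaaaaababbabaa
  19 |   0 | baaabaaabaaaaaababbabaa
  20 |  18 | babaa
  21 |  15 | babbabaa
  22 |  17 | bbabaa

SA = [22, 21, 9, 10, 11, 5, 1, 12, 6, 2, 13, 19, 7, 3, 14, 16, 20, 8, 4, 0, 18, 15, 17]
i: (SA[i-1],SA[i]) lcp shared
  1: (22,21) 1 'a'
  2: (21,9) 2 'aa'
  3: (9,10) 5 'aaaaa'
  4: (10,11) 4 'aaaa'
  5: (11,5) 3 'aaa'
  6: (5,1) 7 'aaabaaa'
  7: (1,12) 5 'aaaba'
  8: (12,6) 2 'aa'
  9: (6,2) 6 'aabaaa'
  10: (2,13) 4 'aaba'
  11: (13,19) 1 'a'
  12: (19,7) 4 'abaa'
  13: (7,3) 5 'abaaa'
  14: (3,14) 3 'aba'
  15: (14,16) 2 'ab'
  16: (16,20) 0 ''
  17: (20,8) 3 'baa'
  18: (8,4) 4 'baaa'
  19: (4,0) 8 'baaabaaa'
  20: (0,18) 2 'ba'
  21: (18,15) 3 'bab'
  22: (15,17) 1 'b'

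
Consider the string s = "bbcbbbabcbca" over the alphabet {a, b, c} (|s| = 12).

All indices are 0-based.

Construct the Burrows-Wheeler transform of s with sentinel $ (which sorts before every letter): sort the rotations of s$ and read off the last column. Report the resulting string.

rank  rotation       last
    0  $bbcbbbabcbca  a
    1  a$bbcbbbabcbc  c
    2  abcbca$bbcbbb  b
    3  babcbca$bbcbb  b
    4  bbabcbca$bbcb  b
    5  bbbabcbca$bbc  c
    6  bbcbbbabcbca$  $
    7  bca$bbcbbbabc  c
    8  bcbbbabcbca$b  b
    9  bcbca$bbcbbba  a
   10  ca$bbcbbbabcb  b
   11  cbbbabcbca$bb  b
   12  cbca$bbcbbbab  b

acbbbc$cbabbb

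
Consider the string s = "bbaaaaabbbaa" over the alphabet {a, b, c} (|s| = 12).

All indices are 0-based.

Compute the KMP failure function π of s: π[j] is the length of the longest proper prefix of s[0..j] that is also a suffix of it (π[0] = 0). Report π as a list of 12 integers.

[0, 1, 0, 0, 0, 0, 0, 1, 2, 2, 3, 4]

π[0] = 0
j=1 s[j]='b': π[1]=1 (border 'b')
j=2 s[j]='a': k: 1→0; π[2]=0 (border '')
j=3 s[j]='a': π[3]=0 (border '')
j=4 s[j]='a': π[4]=0 (border '')
j=5 s[j]='a': π[5]=0 (border '')
j=6 s[j]='a': π[6]=0 (border '')
j=7 s[j]='b': π[7]=1 (border 'b')
j=8 s[j]='b': π[8]=2 (border 'bb')
j=9 s[j]='b': k: 2→1; π[9]=2 (border 'bb')
j=10 s[j]='a': π[10]=3 (border 'bba')
j=11 s[j]='a': π[11]=4 (border 'bbaa')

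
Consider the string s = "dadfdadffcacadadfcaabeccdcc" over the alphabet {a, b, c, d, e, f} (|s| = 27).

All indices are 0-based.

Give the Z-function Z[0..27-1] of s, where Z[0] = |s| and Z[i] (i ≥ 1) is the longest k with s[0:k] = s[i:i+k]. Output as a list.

[27, 0, 1, 0, 4, 0, 1, 0, 0, 0, 0, 0, 0, 4, 0, 1, 0, 0, 0, 0, 0, 0, 0, 0, 1, 0, 0]

Z[0]=27
i=1: i≥r, start 0; Z[1]=0
i=2: i≥r, start 0; Z[2]=1 grow→box=[2,3)
i=3: i≥r, start 0; Z[3]=0
i=4: i≥r, start 0; Z[4]=4 grow→box=[4,8)
i=5: min(r-i=3, Z[1]=0)=0; Z[5]=0
i=6: min(r-i=2, Z[2]=1)=1; Z[6]=1
i=7: min(r-i=1, Z[3]=0)=0; Z[7]=0
i=8: i≥r, start 0; Z[8]=0
i=9: i≥r, start 0; Z[9]=0
i=10: i≥r, start 0; Z[10]=0
i=11: i≥r, start 0; Z[11]=0
i=12: i≥r, start 0; Z[12]=0
i=13: i≥r, start 0; Z[13]=4 grow→box=[13,17)
i=14: min(r-i=3, Z[1]=0)=0; Z[14]=0
i=15: min(r-i=2, Z[2]=1)=1; Z[15]=1
i=16: min(r-i=1, Z[3]=0)=0; Z[16]=0
i=17: i≥r, start 0; Z[17]=0
i=18: i≥r, start 0; Z[18]=0
i=19: i≥r, start 0; Z[19]=0
i=20: i≥r, start 0; Z[20]=0
i=21: i≥r, start 0; Z[21]=0
i=22: i≥r, start 0; Z[22]=0
i=23: i≥r, start 0; Z[23]=0
i=24: i≥r, start 0; Z[24]=1 grow→box=[24,25)
i=25: i≥r, start 0; Z[25]=0
i=26: i≥r, start 0; Z[26]=0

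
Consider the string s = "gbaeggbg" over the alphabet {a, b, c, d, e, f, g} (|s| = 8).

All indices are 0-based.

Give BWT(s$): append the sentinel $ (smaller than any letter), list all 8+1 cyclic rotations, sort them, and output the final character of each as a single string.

gbggab$ge

rank  rotation   last
    0  $gbaeggbg  g
    1  aeggbg$gb  b
    2  baeggbg$g  g
    3  bg$gbaegg  g
    4  eggbg$gba  a
    5  g$gbaeggb  b
    6  gbaeggbg$  $
    7  gbg$gbaeg  g
    8  ggbg$gbae  e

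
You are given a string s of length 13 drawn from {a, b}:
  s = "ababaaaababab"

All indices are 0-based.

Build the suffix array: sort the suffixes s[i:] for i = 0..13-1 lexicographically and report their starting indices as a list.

rank | idx | suffix
   0 |   4 | aaaababab
   1 |   5 | aaababab
   2 |   6 | aababab
   3 |  11 | ab
   4 |   2 | abaaaababab
   5 |   9 | abab
   6 |   0 | ababaaaababab
   7 |   7 | ababab
   8 |  12 | b
   9 |   3 | baaaababab
  10 |  10 | bab
  11 |   1 | babaaaababab
  12 |   8 | babab

[4, 5, 6, 11, 2, 9, 0, 7, 12, 3, 10, 1, 8]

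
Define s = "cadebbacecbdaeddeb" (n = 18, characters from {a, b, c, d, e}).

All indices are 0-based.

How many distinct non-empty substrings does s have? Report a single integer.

155

sorted suffixes:
  #0 SA[0]=6  'acecbdaeddeb'
  #1 SA[1]=1  'adebbacecbdaeddeb'
  #2 SA[2]=12  'aeddeb'
  #3 SA[3]=17  'b'
  #4 SA[4]=5  'bacecbdaeddeb'
  #5 SA[5]=4  'bbacecbdaeddeb'
  #6 SA[6]=10  'bdaeddeb'
  #7 SA[7]=0  'cadebbacecbdaeddeb'
  #8 SA[8]=9  'cbdaeddeb'
  #9 SA[9]=7  'cecbdaeddeb'
  #10 SA[10]=11  'daeddeb'
  #11 SA[11]=14  'ddeb'
  #12 SA[12]=15  'deb'
  #13 SA[13]=2  'debbacecbdaeddeb'
  #14 SA[14]=16  'eb'
  #15 SA[15]=3  'ebbacecbdaeddeb'
  #16 SA[16]=8  'ecbdaeddeb'
  #17 SA[17]=13  'eddeb'

SA = [6, 1, 12, 17, 5, 4, 10, 0, 9, 7, 11, 14, 15, 2, 16, 3, 8, 13]
rank  pair      lcp
   1  s[6:],s[1:]  1  'a'
   2  s[1:],s[12:]  1  'a'
   3  s[12:],s[17:]  0  ''
   4  s[17:],s[5:]  1  'b'
   5  s[5:],s[4:]  1  'b'
   6  s[4:],s[10:]  1  'b'
   7  s[10:],s[0:]  0  ''
   8  s[0:],s[9:]  1  'c'
   9  s[9:],s[7:]  1  'c'
  10  s[7:],s[11:]  0  ''
  11  s[11:],s[14:]  1  'd'
  12  s[14:],s[15:]  1  'd'
  13  s[15:],s[2:]  3  'deb'
  14  s[2:],s[16:]  0  ''
  15  s[16:],s[3:]  2  'eb'
  16  s[3:],s[8:]  1  'e'
  17  s[8:],s[13:]  1  'e'

n(n+1)/2 = 18·19/2 = 171
Σ LCP = 0 + 1 + 1 + 0 + 1 + 1 + 1 + 0 + 1 + 1 + 0 + 1 + 1 + 3 + 0 + 2 + 1 + 1 = 16
distinct = 171 − 16 = 155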